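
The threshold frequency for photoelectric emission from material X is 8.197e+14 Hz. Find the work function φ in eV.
3.39 eV

At the threshold frequency, photon energy equals work function:
φ = hf₀

Calculating:
φ = (6.626×10⁻³⁴ J·s)(8.197e+14 Hz)
φ = 3.39 eV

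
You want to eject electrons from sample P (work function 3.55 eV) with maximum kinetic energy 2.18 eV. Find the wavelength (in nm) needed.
216.38 nm

From Einstein's equation: KE_max = hc/λ - φ

Rearranging for λ:
hc/λ = KE_max + φ
λ = hc/(KE_max + φ)

Required photon energy:
E_photon = KE_max + φ = 2.18 + 3.55 = 5.73 eV

Required wavelength:
λ = hc/E_photon = (6.626×10⁻³⁴)(3×10⁸) / (5.73 × 1.602×10⁻¹⁹)
λ = 216.38 nm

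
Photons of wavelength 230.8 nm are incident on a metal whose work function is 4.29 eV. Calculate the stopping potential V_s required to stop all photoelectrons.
1.0819 V

The stopping potential V_s satisfies: eV_s = KE_max

First, find KE_max using Einstein's equation:
E_photon = hc/λ = 5.3719 eV
KE_max = E_photon - φ = 5.3719 - 4.29 = 1.0819 eV

Since eV_s = KE_max:
V_s = KE_max/e = 1.0819 V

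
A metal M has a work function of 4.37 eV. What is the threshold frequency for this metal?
1.0567e+15 Hz

The threshold frequency is when the photon energy equals the work function:
hf₀ = φ

Solving for f₀:
f₀ = φ/h = (4.37 eV × 1.602×10⁻¹⁹ J/eV) / (6.626×10⁻³⁴ J·s)
f₀ = 1.0567e+15 Hz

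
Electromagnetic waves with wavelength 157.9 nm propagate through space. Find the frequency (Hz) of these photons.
1.8986e+15 Hz

Using the wave equation: c = fλ

Solving for frequency:
f = c/λ = (3×10⁸ m/s) / (157.9×10⁻⁹ m)
f = 1.8986e+15 Hz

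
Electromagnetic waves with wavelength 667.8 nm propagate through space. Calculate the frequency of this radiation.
4.4893e+14 Hz

Using the wave equation: c = fλ

Solving for frequency:
f = c/λ = (3×10⁸ m/s) / (667.8×10⁻⁹ m)
f = 4.4893e+14 Hz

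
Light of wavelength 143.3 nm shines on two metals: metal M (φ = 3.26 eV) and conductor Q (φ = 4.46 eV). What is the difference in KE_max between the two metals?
1.2000 eV

Using KE_max = hc/λ - φ for each metal:

Photon energy: E = hc/λ = 8.6521 eV

For metal M (φ₁ = 3.26 eV):
KE₁ = E - φ₁ = 8.6521 - 3.26 = 5.3921 eV

For conductor Q (φ₂ = 4.46 eV):
KE₂ = E - φ₂ = 8.6521 - 4.46 = 4.1921 eV

Difference:
ΔKE = KE₁ - KE₂ = 5.3921 - 4.1921 = 1.2000 eV

Note: The difference equals the difference in work functions: 4.46 - 3.26 = 1.20 eV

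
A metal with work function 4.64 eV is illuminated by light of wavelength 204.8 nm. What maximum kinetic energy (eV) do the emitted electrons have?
1.4139 eV

Using Einstein's photoelectric equation: KE_max = hf - φ = hc/λ - φ

First, calculate the photon energy:
E_photon = hc/λ = (6.626×10⁻³⁴ J·s)(3×10⁸ m/s) / (204.8×10⁻⁹ m)
E_photon = 6.0539 eV

Then, the maximum kinetic energy:
KE_max = E_photon - φ = 6.0539 eV - 4.64 eV = 1.4139 eV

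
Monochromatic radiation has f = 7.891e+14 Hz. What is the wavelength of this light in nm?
379.92 nm

Using the wave equation: c = fλ

Solving for wavelength:
λ = c/f = (3×10⁸ m/s) / (7.891e+14 Hz)
λ = 379.92 nm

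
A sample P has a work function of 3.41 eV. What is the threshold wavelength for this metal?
363.59 nm

The threshold wavelength is when the photon energy equals the work function:
hc/λ₀ = φ

Solving for λ₀:
λ₀ = hc/φ = (6.626×10⁻³⁴ J·s)(3×10⁸ m/s) / (3.41 eV × 1.602×10⁻¹⁹ J/eV)
λ₀ = 363.59 nm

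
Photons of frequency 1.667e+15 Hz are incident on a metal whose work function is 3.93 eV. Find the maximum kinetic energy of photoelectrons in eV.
2.9642 eV

Using Einstein's photoelectric equation: KE_max = hf - φ

First, calculate the photon energy:
E_photon = hf = (6.626×10⁻³⁴ J·s)(1.667e+15 Hz)
E_photon = 6.8942 eV

Then, the maximum kinetic energy:
KE_max = E_photon - φ = 6.8942 eV - 3.93 eV = 2.9642 eV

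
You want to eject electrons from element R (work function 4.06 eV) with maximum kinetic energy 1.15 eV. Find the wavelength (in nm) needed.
237.97 nm

From Einstein's equation: KE_max = hc/λ - φ

Rearranging for λ:
hc/λ = KE_max + φ
λ = hc/(KE_max + φ)

Required photon energy:
E_photon = KE_max + φ = 1.15 + 4.06 = 5.21 eV

Required wavelength:
λ = hc/E_photon = (6.626×10⁻³⁴)(3×10⁸) / (5.21 × 1.602×10⁻¹⁹)
λ = 237.97 nm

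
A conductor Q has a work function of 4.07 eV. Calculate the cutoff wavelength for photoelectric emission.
304.63 nm

The threshold wavelength is when the photon energy equals the work function:
hc/λ₀ = φ

Solving for λ₀:
λ₀ = hc/φ = (6.626×10⁻³⁴ J·s)(3×10⁸ m/s) / (4.07 eV × 1.602×10⁻¹⁹ J/eV)
λ₀ = 304.63 nm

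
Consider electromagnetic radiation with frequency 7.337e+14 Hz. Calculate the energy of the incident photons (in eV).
3.0343 eV

Using E = hf:

E = hf = (6.626×10⁻³⁴ J·s)(7.337e+14 Hz)
E = 3.0343 eV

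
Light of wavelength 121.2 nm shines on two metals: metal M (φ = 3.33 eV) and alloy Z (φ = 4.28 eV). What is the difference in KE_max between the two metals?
0.9500 eV

Using KE_max = hc/λ - φ for each metal:

Photon energy: E = hc/λ = 10.2297 eV

For metal M (φ₁ = 3.33 eV):
KE₁ = E - φ₁ = 10.2297 - 3.33 = 6.8997 eV

For alloy Z (φ₂ = 4.28 eV):
KE₂ = E - φ₂ = 10.2297 - 4.28 = 5.9497 eV

Difference:
ΔKE = KE₁ - KE₂ = 6.8997 - 5.9497 = 0.9500 eV

Note: The difference equals the difference in work functions: 4.28 - 3.33 = 0.95 eV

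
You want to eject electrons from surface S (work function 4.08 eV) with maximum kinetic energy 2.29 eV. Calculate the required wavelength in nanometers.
194.64 nm

From Einstein's equation: KE_max = hc/λ - φ

Rearranging for λ:
hc/λ = KE_max + φ
λ = hc/(KE_max + φ)

Required photon energy:
E_photon = KE_max + φ = 2.29 + 4.08 = 6.37 eV

Required wavelength:
λ = hc/E_photon = (6.626×10⁻³⁴)(3×10⁸) / (6.37 × 1.602×10⁻¹⁹)
λ = 194.64 nm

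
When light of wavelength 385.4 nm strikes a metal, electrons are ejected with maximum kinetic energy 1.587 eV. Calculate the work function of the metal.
1.63 eV

From Einstein's photoelectric equation: KE_max = hf - φ = hc/λ - φ

Rearranging for φ:
φ = hc/λ - KE_max

Calculate photon energy:
E_photon = hc/λ = 3.2170 eV

Therefore:
φ = 3.2170 - 1.587 = 1.63 eV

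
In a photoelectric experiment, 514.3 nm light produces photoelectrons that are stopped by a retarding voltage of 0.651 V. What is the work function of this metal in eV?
1.76 eV

The stopping potential gives the maximum kinetic energy: KE_max = eV_s = 0.651 eV

From Einstein's photoelectric equation: KE_max = hc/λ - φ
Rearranging: φ = hc/λ - KE_max

Calculate photon energy:
E_photon = hc/λ = (6.626×10⁻³⁴ J·s)(3×10⁸ m/s) / (514.3×10⁻⁹ m) = 2.4107 eV

Therefore:
φ = 2.4107 - 0.651 = 1.76 eV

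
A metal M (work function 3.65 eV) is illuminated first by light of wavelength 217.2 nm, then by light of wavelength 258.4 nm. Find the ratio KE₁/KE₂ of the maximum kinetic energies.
1.7927

Using Einstein's equation: KE_max = hc/λ - φ

For λ₁ = 217.2 nm:
E₁ = hc/λ₁ = 5.7083 eV
KE₁ = E₁ - φ = 5.7083 - 3.65 = 2.0583 eV

For λ₂ = 258.4 nm:
E₂ = hc/λ₂ = 4.7982 eV
KE₂ = E₂ - φ = 4.7982 - 3.65 = 1.1482 eV

Ratio: KE₁/KE₂ = 2.0583/1.1482 = 1.7927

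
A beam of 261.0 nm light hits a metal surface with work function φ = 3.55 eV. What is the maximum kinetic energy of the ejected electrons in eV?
1.2004 eV

Using Einstein's photoelectric equation: KE_max = hf - φ = hc/λ - φ

First, calculate the photon energy:
E_photon = hc/λ = (6.626×10⁻³⁴ J·s)(3×10⁸ m/s) / (261.0×10⁻⁹ m)
E_photon = 4.7504 eV

Then, the maximum kinetic energy:
KE_max = E_photon - φ = 4.7504 eV - 3.55 eV = 1.2004 eV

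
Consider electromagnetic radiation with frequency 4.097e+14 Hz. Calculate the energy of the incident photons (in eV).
1.6944 eV

Using E = hf:

E = hf = (6.626×10⁻³⁴ J·s)(4.097e+14 Hz)
E = 1.6944 eV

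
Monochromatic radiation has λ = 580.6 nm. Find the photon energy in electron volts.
2.1354 eV

Using E = hf = hc/λ:

E = hc/λ = (6.626×10⁻³⁴ J·s)(3×10⁸ m/s) / (580.6×10⁻⁹ m)
E = 2.1354 eV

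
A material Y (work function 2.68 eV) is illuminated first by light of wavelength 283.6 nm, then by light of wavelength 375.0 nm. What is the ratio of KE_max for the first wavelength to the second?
2.7015

Using Einstein's equation: KE_max = hc/λ - φ

For λ₁ = 283.6 nm:
E₁ = hc/λ₁ = 4.3718 eV
KE₁ = E₁ - φ = 4.3718 - 2.68 = 1.6918 eV

For λ₂ = 375.0 nm:
E₂ = hc/λ₂ = 3.3062 eV
KE₂ = E₂ - φ = 3.3062 - 2.68 = 0.6262 eV

Ratio: KE₁/KE₂ = 1.6918/0.6262 = 2.7015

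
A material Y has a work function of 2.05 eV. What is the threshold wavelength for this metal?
604.80 nm

The threshold wavelength is when the photon energy equals the work function:
hc/λ₀ = φ

Solving for λ₀:
λ₀ = hc/φ = (6.626×10⁻³⁴ J·s)(3×10⁸ m/s) / (2.05 eV × 1.602×10⁻¹⁹ J/eV)
λ₀ = 604.80 nm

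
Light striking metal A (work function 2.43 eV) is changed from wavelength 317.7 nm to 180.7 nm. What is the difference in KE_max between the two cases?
2.9588 eV

Using Einstein's equation: KE_max = hc/λ - φ

For λ₁ = 317.7 nm:
KE₁ = hc/λ₁ - φ = 3.9026 - 2.43 = 1.4726 eV

For λ₂ = 180.7 nm:
KE₂ = hc/λ₂ - φ = 6.8613 - 2.43 = 4.4313 eV

Change in KE:
ΔKE = KE₂ - KE₁ = 4.4313 - 1.4726 = 2.9588 eV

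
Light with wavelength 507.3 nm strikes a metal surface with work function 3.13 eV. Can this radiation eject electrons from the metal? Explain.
No

For photoemission, the photon energy must exceed the work function.

Photon energy: E = hc/λ = 2.4440 eV
Work function: φ = 3.13 eV

Since E_photon (2.4440 eV) < φ (3.13 eV), photoemission will NOT occur.
The threshold wavelength is λ₀ = hc/φ = 396.1 nm.
Since 507.3 nm > 396.1 nm, the photons lack sufficient energy.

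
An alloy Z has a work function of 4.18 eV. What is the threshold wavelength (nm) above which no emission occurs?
296.61 nm

The threshold wavelength is when the photon energy equals the work function:
hc/λ₀ = φ

Solving for λ₀:
λ₀ = hc/φ = (6.626×10⁻³⁴ J·s)(3×10⁸ m/s) / (4.18 eV × 1.602×10⁻¹⁹ J/eV)
λ₀ = 296.61 nm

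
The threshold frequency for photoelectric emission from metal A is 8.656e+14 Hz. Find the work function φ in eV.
3.58 eV

At the threshold frequency, photon energy equals work function:
φ = hf₀

Calculating:
φ = (6.626×10⁻³⁴ J·s)(8.656e+14 Hz)
φ = 3.58 eV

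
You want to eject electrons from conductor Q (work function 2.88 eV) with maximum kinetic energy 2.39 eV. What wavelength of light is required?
235.26 nm

From Einstein's equation: KE_max = hc/λ - φ

Rearranging for λ:
hc/λ = KE_max + φ
λ = hc/(KE_max + φ)

Required photon energy:
E_photon = KE_max + φ = 2.39 + 2.88 = 5.27 eV

Required wavelength:
λ = hc/E_photon = (6.626×10⁻³⁴)(3×10⁸) / (5.27 × 1.602×10⁻¹⁹)
λ = 235.26 nm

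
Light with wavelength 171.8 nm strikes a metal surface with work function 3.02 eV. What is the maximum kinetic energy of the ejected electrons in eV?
4.1968 eV

Using Einstein's photoelectric equation: KE_max = hf - φ = hc/λ - φ

First, calculate the photon energy:
E_photon = hc/λ = (6.626×10⁻³⁴ J·s)(3×10⁸ m/s) / (171.8×10⁻⁹ m)
E_photon = 7.2168 eV

Then, the maximum kinetic energy:
KE_max = E_photon - φ = 7.2168 eV - 3.02 eV = 4.1968 eV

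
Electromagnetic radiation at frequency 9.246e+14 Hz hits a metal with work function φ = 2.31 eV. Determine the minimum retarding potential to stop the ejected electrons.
1.5138 V

The stopping potential V_s satisfies: eV_s = KE_max

First, find KE_max using Einstein's equation:
E_photon = hf = (6.626×10⁻³⁴ J·s)(9.246e+14 Hz) = 3.8238 eV
KE_max = E_photon - φ = 3.8238 - 2.31 = 1.5138 eV

Since eV_s = KE_max:
V_s = KE_max/e = 1.5138 V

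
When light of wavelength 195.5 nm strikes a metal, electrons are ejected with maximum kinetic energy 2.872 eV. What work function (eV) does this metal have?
3.47 eV

From Einstein's photoelectric equation: KE_max = hf - φ = hc/λ - φ

Rearranging for φ:
φ = hc/λ - KE_max

Calculate photon energy:
E_photon = hc/λ = 6.3419 eV

Therefore:
φ = 6.3419 - 2.872 = 3.47 eV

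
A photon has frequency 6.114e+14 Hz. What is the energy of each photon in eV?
2.5285 eV

Using E = hf:

E = hf = (6.626×10⁻³⁴ J·s)(6.114e+14 Hz)
E = 2.5285 eV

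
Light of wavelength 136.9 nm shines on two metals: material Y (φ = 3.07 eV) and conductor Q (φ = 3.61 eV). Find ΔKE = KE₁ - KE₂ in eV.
0.5400 eV

Using KE_max = hc/λ - φ for each metal:

Photon energy: E = hc/λ = 9.0566 eV

For material Y (φ₁ = 3.07 eV):
KE₁ = E - φ₁ = 9.0566 - 3.07 = 5.9866 eV

For conductor Q (φ₂ = 3.61 eV):
KE₂ = E - φ₂ = 9.0566 - 3.61 = 5.4466 eV

Difference:
ΔKE = KE₁ - KE₂ = 5.9866 - 5.4466 = 0.5400 eV

Note: The difference equals the difference in work functions: 3.61 - 3.07 = 0.54 eV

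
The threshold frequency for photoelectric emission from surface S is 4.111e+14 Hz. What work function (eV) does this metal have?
1.70 eV

At the threshold frequency, photon energy equals work function:
φ = hf₀

Calculating:
φ = (6.626×10⁻³⁴ J·s)(4.111e+14 Hz)
φ = 1.70 eV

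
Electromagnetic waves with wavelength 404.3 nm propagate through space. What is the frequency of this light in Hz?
7.4151e+14 Hz

Using the wave equation: c = fλ

Solving for frequency:
f = c/λ = (3×10⁸ m/s) / (404.3×10⁻⁹ m)
f = 7.4151e+14 Hz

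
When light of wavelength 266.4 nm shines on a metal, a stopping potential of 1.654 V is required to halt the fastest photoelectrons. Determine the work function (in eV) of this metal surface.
3.00 eV

The stopping potential gives the maximum kinetic energy: KE_max = eV_s = 1.654 eV

From Einstein's photoelectric equation: KE_max = hc/λ - φ
Rearranging: φ = hc/λ - KE_max

Calculate photon energy:
E_photon = hc/λ = (6.626×10⁻³⁴ J·s)(3×10⁸ m/s) / (266.4×10⁻⁹ m) = 4.6541 eV

Therefore:
φ = 4.6541 - 1.654 = 3.00 eV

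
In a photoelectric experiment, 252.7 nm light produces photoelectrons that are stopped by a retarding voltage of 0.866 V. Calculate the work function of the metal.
4.04 eV

The stopping potential gives the maximum kinetic energy: KE_max = eV_s = 0.866 eV

From Einstein's photoelectric equation: KE_max = hc/λ - φ
Rearranging: φ = hc/λ - KE_max

Calculate photon energy:
E_photon = hc/λ = (6.626×10⁻³⁴ J·s)(3×10⁸ m/s) / (252.7×10⁻⁹ m) = 4.9064 eV

Therefore:
φ = 4.9064 - 0.866 = 4.04 eV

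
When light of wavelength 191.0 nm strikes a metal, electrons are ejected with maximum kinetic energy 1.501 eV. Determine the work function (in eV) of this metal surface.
4.99 eV

From Einstein's photoelectric equation: KE_max = hf - φ = hc/λ - φ

Rearranging for φ:
φ = hc/λ - KE_max

Calculate photon energy:
E_photon = hc/λ = 6.4913 eV

Therefore:
φ = 6.4913 - 1.501 = 4.99 eV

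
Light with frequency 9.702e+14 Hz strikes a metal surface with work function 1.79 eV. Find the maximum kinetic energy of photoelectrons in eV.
2.2224 eV

Using Einstein's photoelectric equation: KE_max = hf - φ

First, calculate the photon energy:
E_photon = hf = (6.626×10⁻³⁴ J·s)(9.702e+14 Hz)
E_photon = 4.0124 eV

Then, the maximum kinetic energy:
KE_max = E_photon - φ = 4.0124 eV - 1.79 eV = 2.2224 eV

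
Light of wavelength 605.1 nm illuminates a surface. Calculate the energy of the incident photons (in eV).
2.0490 eV

Using E = hf = hc/λ:

E = hc/λ = (6.626×10⁻³⁴ J·s)(3×10⁸ m/s) / (605.1×10⁻⁹ m)
E = 2.0490 eV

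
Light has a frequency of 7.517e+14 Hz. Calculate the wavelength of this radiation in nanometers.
398.82 nm

Using the wave equation: c = fλ

Solving for wavelength:
λ = c/f = (3×10⁸ m/s) / (7.517e+14 Hz)
λ = 398.82 nm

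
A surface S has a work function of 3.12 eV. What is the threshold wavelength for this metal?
397.39 nm

The threshold wavelength is when the photon energy equals the work function:
hc/λ₀ = φ

Solving for λ₀:
λ₀ = hc/φ = (6.626×10⁻³⁴ J·s)(3×10⁸ m/s) / (3.12 eV × 1.602×10⁻¹⁹ J/eV)
λ₀ = 397.39 nm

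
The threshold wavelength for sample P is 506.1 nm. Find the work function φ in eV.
2.45 eV

At the threshold wavelength, photon energy equals work function:
φ = hc/λ₀

Calculating:
φ = (6.626×10⁻³⁴ J·s)(3×10⁸ m/s) / (506.1×10⁻⁹ m)
φ = 2.45 eV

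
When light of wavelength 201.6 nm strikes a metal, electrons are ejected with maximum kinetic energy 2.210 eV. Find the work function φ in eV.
3.94 eV

From Einstein's photoelectric equation: KE_max = hf - φ = hc/λ - φ

Rearranging for φ:
φ = hc/λ - KE_max

Calculate photon energy:
E_photon = hc/λ = 6.1500 eV

Therefore:
φ = 6.1500 - 2.210 = 3.94 eV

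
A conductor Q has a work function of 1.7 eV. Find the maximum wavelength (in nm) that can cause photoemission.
729.32 nm

The threshold wavelength is when the photon energy equals the work function:
hc/λ₀ = φ

Solving for λ₀:
λ₀ = hc/φ = (6.626×10⁻³⁴ J·s)(3×10⁸ m/s) / (1.7 eV × 1.602×10⁻¹⁹ J/eV)
λ₀ = 729.32 nm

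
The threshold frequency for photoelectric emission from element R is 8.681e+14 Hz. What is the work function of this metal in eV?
3.59 eV

At the threshold frequency, photon energy equals work function:
φ = hf₀

Calculating:
φ = (6.626×10⁻³⁴ J·s)(8.681e+14 Hz)
φ = 3.59 eV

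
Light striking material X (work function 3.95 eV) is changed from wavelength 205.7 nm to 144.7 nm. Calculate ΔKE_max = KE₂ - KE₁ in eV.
2.5409 eV

Using Einstein's equation: KE_max = hc/λ - φ

For λ₁ = 205.7 nm:
KE₁ = hc/λ₁ - φ = 6.0274 - 3.95 = 2.0774 eV

For λ₂ = 144.7 nm:
KE₂ = hc/λ₂ - φ = 8.5684 - 3.95 = 4.6184 eV

Change in KE:
ΔKE = KE₂ - KE₁ = 4.6184 - 2.0774 = 2.5409 eV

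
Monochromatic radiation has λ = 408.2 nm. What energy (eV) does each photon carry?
3.0373 eV

Using E = hf = hc/λ:

E = hc/λ = (6.626×10⁻³⁴ J·s)(3×10⁸ m/s) / (408.2×10⁻⁹ m)
E = 3.0373 eV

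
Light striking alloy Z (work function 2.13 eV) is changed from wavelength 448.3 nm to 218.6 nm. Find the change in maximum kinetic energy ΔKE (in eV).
2.9061 eV

Using Einstein's equation: KE_max = hc/λ - φ

For λ₁ = 448.3 nm:
KE₁ = hc/λ₁ - φ = 2.7657 - 2.13 = 0.6357 eV

For λ₂ = 218.6 nm:
KE₂ = hc/λ₂ - φ = 5.6717 - 2.13 = 3.5417 eV

Change in KE:
ΔKE = KE₂ - KE₁ = 3.5417 - 0.6357 = 2.9061 eV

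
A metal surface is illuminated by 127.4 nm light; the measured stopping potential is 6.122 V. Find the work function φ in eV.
3.61 eV

The stopping potential gives the maximum kinetic energy: KE_max = eV_s = 6.122 eV

From Einstein's photoelectric equation: KE_max = hc/λ - φ
Rearranging: φ = hc/λ - KE_max

Calculate photon energy:
E_photon = hc/λ = (6.626×10⁻³⁴ J·s)(3×10⁸ m/s) / (127.4×10⁻⁹ m) = 9.7319 eV

Therefore:
φ = 9.7319 - 6.122 = 3.61 eV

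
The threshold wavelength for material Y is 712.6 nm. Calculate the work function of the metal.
1.74 eV

At the threshold wavelength, photon energy equals work function:
φ = hc/λ₀

Calculating:
φ = (6.626×10⁻³⁴ J·s)(3×10⁸ m/s) / (712.6×10⁻⁹ m)
φ = 1.74 eV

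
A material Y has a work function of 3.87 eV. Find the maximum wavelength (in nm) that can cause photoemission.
320.37 nm

The threshold wavelength is when the photon energy equals the work function:
hc/λ₀ = φ

Solving for λ₀:
λ₀ = hc/φ = (6.626×10⁻³⁴ J·s)(3×10⁸ m/s) / (3.87 eV × 1.602×10⁻¹⁹ J/eV)
λ₀ = 320.37 nm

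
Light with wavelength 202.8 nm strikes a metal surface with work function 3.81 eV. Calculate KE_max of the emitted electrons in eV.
2.3036 eV

Using Einstein's photoelectric equation: KE_max = hf - φ = hc/λ - φ

First, calculate the photon energy:
E_photon = hc/λ = (6.626×10⁻³⁴ J·s)(3×10⁸ m/s) / (202.8×10⁻⁹ m)
E_photon = 6.1136 eV

Then, the maximum kinetic energy:
KE_max = E_photon - φ = 6.1136 eV - 3.81 eV = 2.3036 eV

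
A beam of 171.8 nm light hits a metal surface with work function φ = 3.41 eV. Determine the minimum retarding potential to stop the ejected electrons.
3.8068 V

The stopping potential V_s satisfies: eV_s = KE_max

First, find KE_max using Einstein's equation:
E_photon = hc/λ = 7.2168 eV
KE_max = E_photon - φ = 7.2168 - 3.41 = 3.8068 eV

Since eV_s = KE_max:
V_s = KE_max/e = 3.8068 V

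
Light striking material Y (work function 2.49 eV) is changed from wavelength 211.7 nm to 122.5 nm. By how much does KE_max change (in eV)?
4.2646 eV

Using Einstein's equation: KE_max = hc/λ - φ

For λ₁ = 211.7 nm:
KE₁ = hc/λ₁ - φ = 5.8566 - 2.49 = 3.3666 eV

For λ₂ = 122.5 nm:
KE₂ = hc/λ₂ - φ = 10.1212 - 2.49 = 7.6312 eV

Change in KE:
ΔKE = KE₂ - KE₁ = 7.6312 - 3.3666 = 4.2646 eV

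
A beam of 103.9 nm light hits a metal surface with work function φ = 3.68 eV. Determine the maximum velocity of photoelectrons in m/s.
1.7039e+06 m/s

First, find the maximum kinetic energy:
E_photon = hc/λ = 11.9330 eV
KE_max = E_photon - φ = 11.9330 - 3.68 = 8.2530 eV

Convert to Joules: KE_max = 8.2530 × 1.602×10⁻¹⁹ J = 1.3223e-18 J

Then use KE = ½mv² to find velocity:
v = √(2·KE/m) = √(2 × 1.3223e-18 J / 9.109e-31 kg)
v = 1.7039e+06 m/s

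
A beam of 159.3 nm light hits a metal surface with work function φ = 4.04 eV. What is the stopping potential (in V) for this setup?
3.7431 V

The stopping potential V_s satisfies: eV_s = KE_max

First, find KE_max using Einstein's equation:
E_photon = hc/λ = 7.7831 eV
KE_max = E_photon - φ = 7.7831 - 4.04 = 3.7431 eV

Since eV_s = KE_max:
V_s = KE_max/e = 3.7431 V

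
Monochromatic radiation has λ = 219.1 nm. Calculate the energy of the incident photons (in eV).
5.6588 eV

Using E = hf = hc/λ:

E = hc/λ = (6.626×10⁻³⁴ J·s)(3×10⁸ m/s) / (219.1×10⁻⁹ m)
E = 5.6588 eV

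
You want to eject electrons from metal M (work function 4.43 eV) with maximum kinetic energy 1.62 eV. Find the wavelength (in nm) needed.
204.93 nm

From Einstein's equation: KE_max = hc/λ - φ

Rearranging for λ:
hc/λ = KE_max + φ
λ = hc/(KE_max + φ)

Required photon energy:
E_photon = KE_max + φ = 1.62 + 4.43 = 6.05 eV

Required wavelength:
λ = hc/E_photon = (6.626×10⁻³⁴)(3×10⁸) / (6.05 × 1.602×10⁻¹⁹)
λ = 204.93 nm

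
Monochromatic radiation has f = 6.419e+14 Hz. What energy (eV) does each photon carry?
2.6547 eV

Using E = hf:

E = hf = (6.626×10⁻³⁴ J·s)(6.419e+14 Hz)
E = 2.6547 eV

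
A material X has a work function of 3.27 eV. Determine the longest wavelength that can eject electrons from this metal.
379.16 nm

The threshold wavelength is when the photon energy equals the work function:
hc/λ₀ = φ

Solving for λ₀:
λ₀ = hc/φ = (6.626×10⁻³⁴ J·s)(3×10⁸ m/s) / (3.27 eV × 1.602×10⁻¹⁹ J/eV)
λ₀ = 379.16 nm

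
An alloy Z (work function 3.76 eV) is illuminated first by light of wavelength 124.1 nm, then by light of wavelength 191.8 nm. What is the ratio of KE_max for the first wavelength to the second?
2.3040

Using Einstein's equation: KE_max = hc/λ - φ

For λ₁ = 124.1 nm:
E₁ = hc/λ₁ = 9.9907 eV
KE₁ = E₁ - φ = 9.9907 - 3.76 = 6.2307 eV

For λ₂ = 191.8 nm:
E₂ = hc/λ₂ = 6.4642 eV
KE₂ = E₂ - φ = 6.4642 - 3.76 = 2.7042 eV

Ratio: KE₁/KE₂ = 6.2307/2.7042 = 2.3040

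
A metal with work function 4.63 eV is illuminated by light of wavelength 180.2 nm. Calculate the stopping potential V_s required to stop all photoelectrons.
2.2504 V

The stopping potential V_s satisfies: eV_s = KE_max

First, find KE_max using Einstein's equation:
E_photon = hc/λ = 6.8804 eV
KE_max = E_photon - φ = 6.8804 - 4.63 = 2.2504 eV

Since eV_s = KE_max:
V_s = KE_max/e = 2.2504 V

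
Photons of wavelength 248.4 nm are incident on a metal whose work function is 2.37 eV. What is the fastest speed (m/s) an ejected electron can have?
9.6025e+05 m/s

First, find the maximum kinetic energy:
E_photon = hc/λ = 4.9913 eV
KE_max = E_photon - φ = 4.9913 - 2.37 = 2.6213 eV

Convert to Joules: KE_max = 2.6213 × 1.602×10⁻¹⁹ J = 4.1998e-19 J

Then use KE = ½mv² to find velocity:
v = √(2·KE/m) = √(2 × 4.1998e-19 J / 9.109e-31 kg)
v = 9.6025e+05 m/s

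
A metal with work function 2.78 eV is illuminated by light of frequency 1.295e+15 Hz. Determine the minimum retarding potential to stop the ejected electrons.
2.5757 V

The stopping potential V_s satisfies: eV_s = KE_max

First, find KE_max using Einstein's equation:
E_photon = hf = (6.626×10⁻³⁴ J·s)(1.295e+15 Hz) = 5.3557 eV
KE_max = E_photon - φ = 5.3557 - 2.78 = 2.5757 eV

Since eV_s = KE_max:
V_s = KE_max/e = 2.5757 V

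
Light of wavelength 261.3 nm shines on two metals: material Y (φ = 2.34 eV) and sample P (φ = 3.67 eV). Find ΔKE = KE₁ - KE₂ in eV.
1.3300 eV

Using KE_max = hc/λ - φ for each metal:

Photon energy: E = hc/λ = 4.7449 eV

For material Y (φ₁ = 2.34 eV):
KE₁ = E - φ₁ = 4.7449 - 2.34 = 2.4049 eV

For sample P (φ₂ = 3.67 eV):
KE₂ = E - φ₂ = 4.7449 - 3.67 = 1.0749 eV

Difference:
ΔKE = KE₁ - KE₂ = 2.4049 - 1.0749 = 1.3300 eV

Note: The difference equals the difference in work functions: 3.67 - 2.34 = 1.33 eV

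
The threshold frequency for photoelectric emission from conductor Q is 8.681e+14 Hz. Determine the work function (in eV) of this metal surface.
3.59 eV

At the threshold frequency, photon energy equals work function:
φ = hf₀

Calculating:
φ = (6.626×10⁻³⁴ J·s)(8.681e+14 Hz)
φ = 3.59 eV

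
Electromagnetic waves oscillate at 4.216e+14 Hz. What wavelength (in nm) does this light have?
711.08 nm

Using the wave equation: c = fλ

Solving for wavelength:
λ = c/f = (3×10⁸ m/s) / (4.216e+14 Hz)
λ = 711.08 nm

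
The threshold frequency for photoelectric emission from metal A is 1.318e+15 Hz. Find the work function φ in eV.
5.45 eV

At the threshold frequency, photon energy equals work function:
φ = hf₀

Calculating:
φ = (6.626×10⁻³⁴ J·s)(1.318e+15 Hz)
φ = 5.45 eV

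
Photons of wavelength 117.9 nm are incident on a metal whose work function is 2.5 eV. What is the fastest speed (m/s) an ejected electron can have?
1.6792e+06 m/s

First, find the maximum kinetic energy:
E_photon = hc/λ = 10.5160 eV
KE_max = E_photon - φ = 10.5160 - 2.5 = 8.0160 eV

Convert to Joules: KE_max = 8.0160 × 1.602×10⁻¹⁹ J = 1.2843e-18 J

Then use KE = ½mv² to find velocity:
v = √(2·KE/m) = √(2 × 1.2843e-18 J / 9.109e-31 kg)
v = 1.6792e+06 m/s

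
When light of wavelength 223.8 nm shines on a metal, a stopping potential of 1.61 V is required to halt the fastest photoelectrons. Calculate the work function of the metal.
3.93 eV

The stopping potential gives the maximum kinetic energy: KE_max = eV_s = 1.61 eV

From Einstein's photoelectric equation: KE_max = hc/λ - φ
Rearranging: φ = hc/λ - KE_max

Calculate photon energy:
E_photon = hc/λ = (6.626×10⁻³⁴ J·s)(3×10⁸ m/s) / (223.8×10⁻⁹ m) = 5.5400 eV

Therefore:
φ = 5.5400 - 1.61 = 3.93 eV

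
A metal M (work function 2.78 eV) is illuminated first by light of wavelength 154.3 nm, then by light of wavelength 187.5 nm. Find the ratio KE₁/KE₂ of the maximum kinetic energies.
1.3712

Using Einstein's equation: KE_max = hc/λ - φ

For λ₁ = 154.3 nm:
E₁ = hc/λ₁ = 8.0353 eV
KE₁ = E₁ - φ = 8.0353 - 2.78 = 5.2553 eV

For λ₂ = 187.5 nm:
E₂ = hc/λ₂ = 6.6125 eV
KE₂ = E₂ - φ = 6.6125 - 2.78 = 3.8325 eV

Ratio: KE₁/KE₂ = 5.2553/3.8325 = 1.3712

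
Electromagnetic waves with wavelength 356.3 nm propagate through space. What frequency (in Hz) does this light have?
8.4140e+14 Hz

Using the wave equation: c = fλ

Solving for frequency:
f = c/λ = (3×10⁸ m/s) / (356.3×10⁻⁹ m)
f = 8.4140e+14 Hz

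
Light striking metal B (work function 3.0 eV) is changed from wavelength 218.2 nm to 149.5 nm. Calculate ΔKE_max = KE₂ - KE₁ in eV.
2.6111 eV

Using Einstein's equation: KE_max = hc/λ - φ

For λ₁ = 218.2 nm:
KE₁ = hc/λ₁ - φ = 5.6821 - 3.0 = 2.6821 eV

For λ₂ = 149.5 nm:
KE₂ = hc/λ₂ - φ = 8.2933 - 3.0 = 5.2933 eV

Change in KE:
ΔKE = KE₂ - KE₁ = 5.2933 - 2.6821 = 2.6111 eV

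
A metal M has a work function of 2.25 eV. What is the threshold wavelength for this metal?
551.04 nm

The threshold wavelength is when the photon energy equals the work function:
hc/λ₀ = φ

Solving for λ₀:
λ₀ = hc/φ = (6.626×10⁻³⁴ J·s)(3×10⁸ m/s) / (2.25 eV × 1.602×10⁻¹⁹ J/eV)
λ₀ = 551.04 nm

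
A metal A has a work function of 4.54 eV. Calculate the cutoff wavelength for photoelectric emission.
273.09 nm

The threshold wavelength is when the photon energy equals the work function:
hc/λ₀ = φ

Solving for λ₀:
λ₀ = hc/φ = (6.626×10⁻³⁴ J·s)(3×10⁸ m/s) / (4.54 eV × 1.602×10⁻¹⁹ J/eV)
λ₀ = 273.09 nm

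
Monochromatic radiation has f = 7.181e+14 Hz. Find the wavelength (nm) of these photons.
417.48 nm

Using the wave equation: c = fλ

Solving for wavelength:
λ = c/f = (3×10⁸ m/s) / (7.181e+14 Hz)
λ = 417.48 nm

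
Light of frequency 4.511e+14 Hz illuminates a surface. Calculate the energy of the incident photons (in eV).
1.8656 eV

Using E = hf:

E = hf = (6.626×10⁻³⁴ J·s)(4.511e+14 Hz)
E = 1.8656 eV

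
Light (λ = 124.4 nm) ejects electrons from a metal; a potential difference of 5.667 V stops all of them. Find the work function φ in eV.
4.30 eV

The stopping potential gives the maximum kinetic energy: KE_max = eV_s = 5.667 eV

From Einstein's photoelectric equation: KE_max = hc/λ - φ
Rearranging: φ = hc/λ - KE_max

Calculate photon energy:
E_photon = hc/λ = (6.626×10⁻³⁴ J·s)(3×10⁸ m/s) / (124.4×10⁻⁹ m) = 9.9666 eV

Therefore:
φ = 9.9666 - 5.667 = 4.30 eV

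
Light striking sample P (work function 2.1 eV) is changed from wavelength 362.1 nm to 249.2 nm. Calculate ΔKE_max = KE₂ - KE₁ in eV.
1.5513 eV

Using Einstein's equation: KE_max = hc/λ - φ

For λ₁ = 362.1 nm:
KE₁ = hc/λ₁ - φ = 3.4240 - 2.1 = 1.3240 eV

For λ₂ = 249.2 nm:
KE₂ = hc/λ₂ - φ = 4.9753 - 2.1 = 2.8753 eV

Change in KE:
ΔKE = KE₂ - KE₁ = 2.8753 - 1.3240 = 1.5513 eV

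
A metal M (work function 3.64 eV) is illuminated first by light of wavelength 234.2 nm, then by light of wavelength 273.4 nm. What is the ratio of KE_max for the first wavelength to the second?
1.8482

Using Einstein's equation: KE_max = hc/λ - φ

For λ₁ = 234.2 nm:
E₁ = hc/λ₁ = 5.2939 eV
KE₁ = E₁ - φ = 5.2939 - 3.64 = 1.6539 eV

For λ₂ = 273.4 nm:
E₂ = hc/λ₂ = 4.5349 eV
KE₂ = E₂ - φ = 4.5349 - 3.64 = 0.8949 eV

Ratio: KE₁/KE₂ = 1.6539/0.8949 = 1.8482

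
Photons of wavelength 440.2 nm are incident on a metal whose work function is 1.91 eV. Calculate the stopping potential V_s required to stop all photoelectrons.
0.9065 V

The stopping potential V_s satisfies: eV_s = KE_max

First, find KE_max using Einstein's equation:
E_photon = hc/λ = 2.8165 eV
KE_max = E_photon - φ = 2.8165 - 1.91 = 0.9065 eV

Since eV_s = KE_max:
V_s = KE_max/e = 0.9065 V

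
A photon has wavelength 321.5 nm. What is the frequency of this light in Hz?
9.3248e+14 Hz

Using the wave equation: c = fλ

Solving for frequency:
f = c/λ = (3×10⁸ m/s) / (321.5×10⁻⁹ m)
f = 9.3248e+14 Hz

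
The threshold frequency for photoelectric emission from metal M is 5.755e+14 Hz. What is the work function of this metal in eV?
2.38 eV

At the threshold frequency, photon energy equals work function:
φ = hf₀

Calculating:
φ = (6.626×10⁻³⁴ J·s)(5.755e+14 Hz)
φ = 2.38 eV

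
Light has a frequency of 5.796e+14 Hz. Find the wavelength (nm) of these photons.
517.24 nm

Using the wave equation: c = fλ

Solving for wavelength:
λ = c/f = (3×10⁸ m/s) / (5.796e+14 Hz)
λ = 517.24 nm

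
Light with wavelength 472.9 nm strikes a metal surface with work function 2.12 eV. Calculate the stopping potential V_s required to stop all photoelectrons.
0.5018 V

The stopping potential V_s satisfies: eV_s = KE_max

First, find KE_max using Einstein's equation:
E_photon = hc/λ = 2.6218 eV
KE_max = E_photon - φ = 2.6218 - 2.12 = 0.5018 eV

Since eV_s = KE_max:
V_s = KE_max/e = 0.5018 V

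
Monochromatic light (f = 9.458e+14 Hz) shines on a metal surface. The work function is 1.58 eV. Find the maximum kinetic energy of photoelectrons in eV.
2.3315 eV

Using Einstein's photoelectric equation: KE_max = hf - φ

First, calculate the photon energy:
E_photon = hf = (6.626×10⁻³⁴ J·s)(9.458e+14 Hz)
E_photon = 3.9115 eV

Then, the maximum kinetic energy:
KE_max = E_photon - φ = 3.9115 eV - 1.58 eV = 2.3315 eV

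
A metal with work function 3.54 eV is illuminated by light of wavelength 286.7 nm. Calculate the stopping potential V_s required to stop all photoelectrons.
0.7845 V

The stopping potential V_s satisfies: eV_s = KE_max

First, find KE_max using Einstein's equation:
E_photon = hc/λ = 4.3245 eV
KE_max = E_photon - φ = 4.3245 - 3.54 = 0.7845 eV

Since eV_s = KE_max:
V_s = KE_max/e = 0.7845 V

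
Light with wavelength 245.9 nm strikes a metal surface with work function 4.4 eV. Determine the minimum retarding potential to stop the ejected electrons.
0.6421 V

The stopping potential V_s satisfies: eV_s = KE_max

First, find KE_max using Einstein's equation:
E_photon = hc/λ = 5.0421 eV
KE_max = E_photon - φ = 5.0421 - 4.4 = 0.6421 eV

Since eV_s = KE_max:
V_s = KE_max/e = 0.6421 V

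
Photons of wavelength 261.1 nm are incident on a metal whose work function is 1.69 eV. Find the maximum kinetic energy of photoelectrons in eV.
3.0585 eV

Using Einstein's photoelectric equation: KE_max = hf - φ = hc/λ - φ

First, calculate the photon energy:
E_photon = hc/λ = (6.626×10⁻³⁴ J·s)(3×10⁸ m/s) / (261.1×10⁻⁹ m)
E_photon = 4.7485 eV

Then, the maximum kinetic energy:
KE_max = E_photon - φ = 4.7485 eV - 1.69 eV = 3.0585 eV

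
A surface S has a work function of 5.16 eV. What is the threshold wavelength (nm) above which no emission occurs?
240.28 nm

The threshold wavelength is when the photon energy equals the work function:
hc/λ₀ = φ

Solving for λ₀:
λ₀ = hc/φ = (6.626×10⁻³⁴ J·s)(3×10⁸ m/s) / (5.16 eV × 1.602×10⁻¹⁹ J/eV)
λ₀ = 240.28 nm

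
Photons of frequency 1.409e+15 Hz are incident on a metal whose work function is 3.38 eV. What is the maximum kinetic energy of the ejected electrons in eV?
2.4472 eV

Using Einstein's photoelectric equation: KE_max = hf - φ

First, calculate the photon energy:
E_photon = hf = (6.626×10⁻³⁴ J·s)(1.409e+15 Hz)
E_photon = 5.8272 eV

Then, the maximum kinetic energy:
KE_max = E_photon - φ = 5.8272 eV - 3.38 eV = 2.4472 eV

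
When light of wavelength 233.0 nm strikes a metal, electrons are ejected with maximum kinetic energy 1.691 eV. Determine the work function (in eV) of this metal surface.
3.63 eV

From Einstein's photoelectric equation: KE_max = hf - φ = hc/λ - φ

Rearranging for φ:
φ = hc/λ - KE_max

Calculate photon energy:
E_photon = hc/λ = 5.3212 eV

Therefore:
φ = 5.3212 - 1.691 = 3.63 eV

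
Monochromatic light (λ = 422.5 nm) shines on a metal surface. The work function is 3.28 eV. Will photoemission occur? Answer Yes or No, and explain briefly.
No

For photoemission, the photon energy must exceed the work function.

Photon energy: E = hc/λ = 2.9345 eV
Work function: φ = 3.28 eV

Since E_photon (2.9345 eV) < φ (3.28 eV), photoemission will NOT occur.
The threshold wavelength is λ₀ = hc/φ = 378.0 nm.
Since 422.5 nm > 378.0 nm, the photons lack sufficient energy.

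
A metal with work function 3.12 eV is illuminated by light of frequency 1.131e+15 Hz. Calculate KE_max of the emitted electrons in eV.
1.5574 eV

Using Einstein's photoelectric equation: KE_max = hf - φ

First, calculate the photon energy:
E_photon = hf = (6.626×10⁻³⁴ J·s)(1.131e+15 Hz)
E_photon = 4.6774 eV

Then, the maximum kinetic energy:
KE_max = E_photon - φ = 4.6774 eV - 3.12 eV = 1.5574 eV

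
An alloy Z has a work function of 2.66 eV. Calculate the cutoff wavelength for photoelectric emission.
466.11 nm

The threshold wavelength is when the photon energy equals the work function:
hc/λ₀ = φ

Solving for λ₀:
λ₀ = hc/φ = (6.626×10⁻³⁴ J·s)(3×10⁸ m/s) / (2.66 eV × 1.602×10⁻¹⁹ J/eV)
λ₀ = 466.11 nm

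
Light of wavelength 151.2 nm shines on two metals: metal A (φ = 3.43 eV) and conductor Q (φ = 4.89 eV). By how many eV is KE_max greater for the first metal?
1.4600 eV

Using KE_max = hc/λ - φ for each metal:

Photon energy: E = hc/λ = 8.2000 eV

For metal A (φ₁ = 3.43 eV):
KE₁ = E - φ₁ = 8.2000 - 3.43 = 4.7700 eV

For conductor Q (φ₂ = 4.89 eV):
KE₂ = E - φ₂ = 8.2000 - 4.89 = 3.3100 eV

Difference:
ΔKE = KE₁ - KE₂ = 4.7700 - 3.3100 = 1.4600 eV

Note: The difference equals the difference in work functions: 4.89 - 3.43 = 1.46 eV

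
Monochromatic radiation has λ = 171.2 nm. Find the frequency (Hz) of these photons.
1.7511e+15 Hz

Using the wave equation: c = fλ

Solving for frequency:
f = c/λ = (3×10⁸ m/s) / (171.2×10⁻⁹ m)
f = 1.7511e+15 Hz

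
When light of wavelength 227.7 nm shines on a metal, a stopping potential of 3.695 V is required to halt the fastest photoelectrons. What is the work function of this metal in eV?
1.75 eV

The stopping potential gives the maximum kinetic energy: KE_max = eV_s = 3.695 eV

From Einstein's photoelectric equation: KE_max = hc/λ - φ
Rearranging: φ = hc/λ - KE_max

Calculate photon energy:
E_photon = hc/λ = (6.626×10⁻³⁴ J·s)(3×10⁸ m/s) / (227.7×10⁻⁹ m) = 5.4451 eV

Therefore:
φ = 5.4451 - 3.695 = 1.75 eV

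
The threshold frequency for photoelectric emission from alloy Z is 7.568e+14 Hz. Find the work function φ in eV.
3.13 eV

At the threshold frequency, photon energy equals work function:
φ = hf₀

Calculating:
φ = (6.626×10⁻³⁴ J·s)(7.568e+14 Hz)
φ = 3.13 eV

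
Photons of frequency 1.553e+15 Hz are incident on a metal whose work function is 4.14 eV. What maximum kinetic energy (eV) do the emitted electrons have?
2.2827 eV

Using Einstein's photoelectric equation: KE_max = hf - φ

First, calculate the photon energy:
E_photon = hf = (6.626×10⁻³⁴ J·s)(1.553e+15 Hz)
E_photon = 6.4227 eV

Then, the maximum kinetic energy:
KE_max = E_photon - φ = 6.4227 eV - 4.14 eV = 2.2827 eV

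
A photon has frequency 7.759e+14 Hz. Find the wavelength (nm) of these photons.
386.38 nm

Using the wave equation: c = fλ

Solving for wavelength:
λ = c/f = (3×10⁸ m/s) / (7.759e+14 Hz)
λ = 386.38 nm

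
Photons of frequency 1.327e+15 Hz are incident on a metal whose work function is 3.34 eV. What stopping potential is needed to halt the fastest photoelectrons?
2.1480 V

The stopping potential V_s satisfies: eV_s = KE_max

First, find KE_max using Einstein's equation:
E_photon = hf = (6.626×10⁻³⁴ J·s)(1.327e+15 Hz) = 5.4880 eV
KE_max = E_photon - φ = 5.4880 - 3.34 = 2.1480 eV

Since eV_s = KE_max:
V_s = KE_max/e = 2.1480 V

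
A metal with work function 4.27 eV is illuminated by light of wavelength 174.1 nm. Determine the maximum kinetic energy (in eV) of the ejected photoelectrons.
2.8514 eV

Using Einstein's photoelectric equation: KE_max = hf - φ = hc/λ - φ

First, calculate the photon energy:
E_photon = hc/λ = (6.626×10⁻³⁴ J·s)(3×10⁸ m/s) / (174.1×10⁻⁹ m)
E_photon = 7.1214 eV

Then, the maximum kinetic energy:
KE_max = E_photon - φ = 7.1214 eV - 4.27 eV = 2.8514 eV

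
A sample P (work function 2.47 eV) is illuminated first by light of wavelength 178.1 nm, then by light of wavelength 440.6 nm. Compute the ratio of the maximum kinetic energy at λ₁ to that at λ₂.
13.0572

Using Einstein's equation: KE_max = hc/λ - φ

For λ₁ = 178.1 nm:
E₁ = hc/λ₁ = 6.9615 eV
KE₁ = E₁ - φ = 6.9615 - 2.47 = 4.4915 eV

For λ₂ = 440.6 nm:
E₂ = hc/λ₂ = 2.8140 eV
KE₂ = E₂ - φ = 2.8140 - 2.47 = 0.3440 eV

Ratio: KE₁/KE₂ = 4.4915/0.3440 = 13.0572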